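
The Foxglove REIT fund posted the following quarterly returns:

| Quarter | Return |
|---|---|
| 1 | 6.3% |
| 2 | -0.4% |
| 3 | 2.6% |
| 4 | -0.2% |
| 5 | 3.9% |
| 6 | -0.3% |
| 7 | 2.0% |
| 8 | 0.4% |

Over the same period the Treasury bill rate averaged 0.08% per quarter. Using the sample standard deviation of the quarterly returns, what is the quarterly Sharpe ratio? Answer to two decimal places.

r̄ = (6.3 − 0.4 + 2.6 − 0.2 + 3.9 − 0.3 + 2 + 0.4) / 8 = 14.30 / 8 = 1.7875%
Σ(r − r̄)² = (6.3 − 1.7875)² + (-0.4 − 1.7875)² + … = 40.5488
σ = √[40.5488 / 7] = 2.4068%
Sharpe = (r̄ − rf) / σ = (1.7875 − 0.08) / 2.4068 = 1.7075 / 2.4068 = 0.7094

0.71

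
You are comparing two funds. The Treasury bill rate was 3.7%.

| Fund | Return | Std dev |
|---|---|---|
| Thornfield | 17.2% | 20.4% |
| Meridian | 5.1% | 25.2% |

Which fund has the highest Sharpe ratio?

Thornfield: Sharpe ratio = (17.2% − 3.7%) / 20.4% = 0.662
Meridian: Sharpe ratio = (5.1% − 3.7%) / 25.2% = 0.056
Highest: Thornfield (0.662).

Thornfield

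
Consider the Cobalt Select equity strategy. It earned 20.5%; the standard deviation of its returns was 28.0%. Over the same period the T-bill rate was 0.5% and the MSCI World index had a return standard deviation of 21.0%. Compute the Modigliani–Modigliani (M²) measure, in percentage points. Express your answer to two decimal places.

Sharpe = (Rp − Rf) / σp = (20.5% − 0.5%) / 28.0% = 0.7143
M² = Rf + Sharpe × σm = 0.5% + 0.7143 × 21.0% = 15.5003%

15.50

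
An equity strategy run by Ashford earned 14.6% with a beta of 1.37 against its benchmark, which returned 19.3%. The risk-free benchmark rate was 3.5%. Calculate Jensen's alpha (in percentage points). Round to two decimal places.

-10.55

CAPM expected return = Rf + β(Rm − Rf) = 3.5% + 1.37 × (19.3% − 3.5%) = 3.5 + 1.37 × 15.80 = 25.1460%
Jensen's α = Rp − E[R] = 14.6% − 25.1460% = -10.5460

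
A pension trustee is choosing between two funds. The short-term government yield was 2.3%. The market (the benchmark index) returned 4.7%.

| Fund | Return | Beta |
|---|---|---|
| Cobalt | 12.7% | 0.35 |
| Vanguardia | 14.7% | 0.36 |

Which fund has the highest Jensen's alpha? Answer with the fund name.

Cobalt: α = 12.7% − [2.3% + 0.35 × (4.7% − 2.3%)] = 9.560
Vanguardia: α = 14.7% − [2.3% + 0.36 × (4.7% − 2.3%)] = 11.536
Highest: Vanguardia (11.536).

Vanguardia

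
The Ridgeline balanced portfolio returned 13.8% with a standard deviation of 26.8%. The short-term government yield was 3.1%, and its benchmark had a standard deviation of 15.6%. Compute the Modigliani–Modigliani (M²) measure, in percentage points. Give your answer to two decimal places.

9.33

Sharpe = (Rp − Rf) / σp = (13.8% − 3.1%) / 26.8% = 0.3993
M² = Rf + Sharpe × σm = 3.1% + 0.3993 × 15.6% = 9.3291%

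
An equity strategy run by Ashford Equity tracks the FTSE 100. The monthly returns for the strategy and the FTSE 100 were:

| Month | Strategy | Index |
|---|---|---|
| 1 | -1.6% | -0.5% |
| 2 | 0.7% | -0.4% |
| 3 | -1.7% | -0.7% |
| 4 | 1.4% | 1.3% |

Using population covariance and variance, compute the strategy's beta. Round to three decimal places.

r̄p = -0.3000%,  r̄m = -0.0750%
Cov = Σ(rp − r̄p)(rm − r̄m) / 4 = 0.8600
Var(rm) = Σ(rm − r̄m)² / 4 = 0.6419
β = Cov / Var = 0.8600 / 0.6419 = 1.3398

1.340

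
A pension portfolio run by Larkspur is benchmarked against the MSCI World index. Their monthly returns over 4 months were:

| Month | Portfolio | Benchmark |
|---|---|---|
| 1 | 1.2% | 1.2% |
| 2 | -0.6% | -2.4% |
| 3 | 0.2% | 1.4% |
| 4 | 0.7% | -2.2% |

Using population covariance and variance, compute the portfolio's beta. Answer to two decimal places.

0.18

r̄p = 0.3750%,  r̄m = -0.5000%
Cov = Σ(rp − r̄p)(rm − r̄m) / 4 = 0.5925
Var(rm) = Σ(rm − r̄m)² / 4 = 3.2500
β = Cov / Var = 0.5925 / 3.2500 = 0.1823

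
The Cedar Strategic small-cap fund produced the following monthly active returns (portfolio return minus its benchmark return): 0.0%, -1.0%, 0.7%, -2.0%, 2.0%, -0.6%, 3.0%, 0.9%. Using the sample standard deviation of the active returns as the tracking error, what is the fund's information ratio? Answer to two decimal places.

r̄ = (0 − 1 + 0.7 − 2 + 2 − 0.6 + 3 + 0.9) / 8 = 3.00 / 8 = 0.3750%
Σ(r − r̄)² = (0 − 0.3750)² + (-1 − 0.3750)² + (0.7 − 0.3750)² + … = 18.5350
σ = √[18.5350 / 7] = 1.6272%
IR = r̄ / tracking error = 0.3750 / 1.6272 = 0.2305

0.23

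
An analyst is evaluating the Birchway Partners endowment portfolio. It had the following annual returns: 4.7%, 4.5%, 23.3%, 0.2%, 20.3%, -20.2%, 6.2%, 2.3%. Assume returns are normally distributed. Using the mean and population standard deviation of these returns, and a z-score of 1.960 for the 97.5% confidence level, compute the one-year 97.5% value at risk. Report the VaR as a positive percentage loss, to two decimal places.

19.20

Mean return μ = 41.30 / 8 = 5.1625%
Σ(r − μ)² = (4.7 − 5.1625)² + (4.5 − 5.1625)² + … = 1235.9188
population σ = √(1235.9188 / 8) = √154.4899 = 12.4294%
VaR = −(μ − z·σ) = −(5.1625 − 1.960 × 12.4294) = −(-19.1991) = 19.1991%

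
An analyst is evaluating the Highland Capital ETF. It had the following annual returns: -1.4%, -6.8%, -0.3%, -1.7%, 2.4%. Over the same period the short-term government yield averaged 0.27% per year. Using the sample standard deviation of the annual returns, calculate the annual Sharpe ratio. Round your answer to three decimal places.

-0.547

r̄ = (-1.4 − 6.8 − 0.3 − 1.7 + 2.4) / 5 = -1.5600%
Σ(r − r̄)² = (-1.4 − (-1.5600))² + (-6.8 − (-1.5600))² + (-0.3 − (-1.5600))² + … = 44.7720
σ = √[44.7720 / 4] = 3.3456%
Sharpe = (r̄ − rf) / σ = (-1.5600 − 0.27) / 3.3456 = -1.8300 / 3.3456 = -0.5470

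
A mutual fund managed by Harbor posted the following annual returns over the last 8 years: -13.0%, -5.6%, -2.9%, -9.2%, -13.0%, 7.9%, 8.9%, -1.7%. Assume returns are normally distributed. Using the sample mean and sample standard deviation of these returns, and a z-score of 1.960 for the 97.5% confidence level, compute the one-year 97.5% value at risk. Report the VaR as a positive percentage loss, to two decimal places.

20.22

Mean return r̄ = -28.60 / 8 = -3.5750%
Sample σ = √[Σ(r − r̄)² / 7] = √[504.6750 / 7] = √72.0964 = 8.4910%
VaR = −(r̄ − z·σ) = −(-3.5750 − 1.960 × 8.4910) = −(-20.2174) = 20.2174%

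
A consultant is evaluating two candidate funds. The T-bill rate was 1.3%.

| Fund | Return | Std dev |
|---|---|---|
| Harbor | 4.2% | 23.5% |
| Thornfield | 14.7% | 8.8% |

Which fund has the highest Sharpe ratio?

Thornfield

Harbor: Sharpe ratio = (4.2% − 1.3%) / 23.5% = 0.123
Thornfield: Sharpe ratio = (14.7% − 1.3%) / 8.8% = 1.523
Highest: Thornfield (1.523).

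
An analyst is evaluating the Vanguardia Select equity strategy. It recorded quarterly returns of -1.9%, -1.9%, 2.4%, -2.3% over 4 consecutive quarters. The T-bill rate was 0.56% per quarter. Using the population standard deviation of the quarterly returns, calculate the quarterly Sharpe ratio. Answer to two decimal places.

-0.77

Mean return μ = -3.70 / 4 = -0.9250%
Population std dev = √[14.8475 / 4] = 1.9266%
Sharpe = (μ − rf) / σ = (-0.9250 − 0.56) / 1.9266 = -1.4850 / 1.9266 = -0.7708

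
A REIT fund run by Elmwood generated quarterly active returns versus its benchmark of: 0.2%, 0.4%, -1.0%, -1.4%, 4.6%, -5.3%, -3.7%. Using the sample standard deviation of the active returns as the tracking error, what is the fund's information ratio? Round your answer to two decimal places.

-0.28

Mean return r̄ = -6.20 / 7 = -0.8857%
Sample σ = √[Σ(r − r̄)² / 6] = √[60.6086 / 6] = √10.1014 = 3.1783%
IR = r̄ / tracking error = -0.8857 / 3.1783 = -0.2787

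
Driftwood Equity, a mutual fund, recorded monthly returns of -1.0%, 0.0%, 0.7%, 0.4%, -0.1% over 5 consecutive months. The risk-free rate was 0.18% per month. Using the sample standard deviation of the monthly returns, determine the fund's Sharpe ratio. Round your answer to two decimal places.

-0.28

Mean return r̄ = -0.00 / 5 = 0.0000%
Sample std dev = √[1.6600 / 4] = 0.6442%
Sharpe = (r̄ − rf) / σ = (0.0000 − 0.18) / 0.6442 = -0.1800 / 0.6442 = -0.2794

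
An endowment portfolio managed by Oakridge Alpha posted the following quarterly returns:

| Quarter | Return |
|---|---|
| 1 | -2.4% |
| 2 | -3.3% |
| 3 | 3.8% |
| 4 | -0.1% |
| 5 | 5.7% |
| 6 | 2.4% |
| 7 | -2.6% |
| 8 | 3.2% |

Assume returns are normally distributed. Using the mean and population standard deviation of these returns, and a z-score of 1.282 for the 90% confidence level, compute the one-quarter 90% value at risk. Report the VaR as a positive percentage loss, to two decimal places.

Mean return μ = 6.70 / 8 = 0.8375%
Population std dev = √[80.7388 / 8] = 3.1768%
VaR = −(μ − z·σ) = −(0.8375 − 1.282 × 3.1768) = −(-3.2352) = 3.2352%

3.24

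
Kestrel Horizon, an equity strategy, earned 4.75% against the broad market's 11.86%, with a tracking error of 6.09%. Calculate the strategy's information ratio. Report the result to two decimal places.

IR = (Rp − Rb) / TE = (4.75% − 11.86%) / 6.09% = -7.11% / 6.09% = -1.1675

-1.17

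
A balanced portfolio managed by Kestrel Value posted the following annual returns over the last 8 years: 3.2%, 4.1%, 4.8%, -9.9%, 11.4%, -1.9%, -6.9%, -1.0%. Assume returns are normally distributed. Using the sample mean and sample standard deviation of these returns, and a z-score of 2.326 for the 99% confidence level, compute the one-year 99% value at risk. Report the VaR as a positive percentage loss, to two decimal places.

15.46

Mean return r̄ = 3.80 / 8 = 0.4750%
Σ(r − r̄)² = 328.4750; sample σ = √(328.4750/7) = 6.8502%
VaR = −(r̄ − z·σ) = −(0.4750 − 2.326 × 6.8502) = −(-15.4586) = 15.4586%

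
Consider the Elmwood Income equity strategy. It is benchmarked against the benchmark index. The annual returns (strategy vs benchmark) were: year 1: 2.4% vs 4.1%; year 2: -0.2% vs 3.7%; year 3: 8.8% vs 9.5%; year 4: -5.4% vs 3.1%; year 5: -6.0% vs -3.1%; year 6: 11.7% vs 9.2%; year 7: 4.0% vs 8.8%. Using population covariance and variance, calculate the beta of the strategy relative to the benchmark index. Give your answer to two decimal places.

r̄p = 2.1857%,  r̄m = 5.0429%
Cov = Σ(rp − r̄p)(rm − r̄m) / 7 = 22.8920
Var(rm) = Σ(rm − r̄m)² / 7 = 17.7196
β = Cov / Var = 22.8920 / 17.7196 = 1.2919

1.29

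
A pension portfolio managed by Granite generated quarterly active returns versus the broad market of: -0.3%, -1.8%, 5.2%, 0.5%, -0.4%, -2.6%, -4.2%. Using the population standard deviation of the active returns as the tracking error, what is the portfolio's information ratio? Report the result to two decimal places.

Mean return r̄ = -3.60 / 7 = -0.5143%
Population σ = √[Σ(r − r̄)² / 7] = √[53.3286 / 7] = √7.6184 = 2.7601%
IR = r̄ / tracking error = -0.5143 / 2.7601 = -0.1863

-0.19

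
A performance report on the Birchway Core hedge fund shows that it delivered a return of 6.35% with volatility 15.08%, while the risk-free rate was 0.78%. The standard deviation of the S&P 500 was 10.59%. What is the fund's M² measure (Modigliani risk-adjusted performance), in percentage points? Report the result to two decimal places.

4.69

Sharpe = (Rp − Rf) / σp = (6.35% − 0.78%) / 15.08% = 0.3694
M² = Rf + Sharpe × σm = 0.78% + 0.3694 × 10.59% = 4.6919%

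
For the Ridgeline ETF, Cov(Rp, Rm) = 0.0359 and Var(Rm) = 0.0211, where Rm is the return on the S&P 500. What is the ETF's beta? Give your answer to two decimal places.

1.70

β = Cov(Rp, Rm) / Var(Rm) = 0.0359 / 0.0211 = 1.7014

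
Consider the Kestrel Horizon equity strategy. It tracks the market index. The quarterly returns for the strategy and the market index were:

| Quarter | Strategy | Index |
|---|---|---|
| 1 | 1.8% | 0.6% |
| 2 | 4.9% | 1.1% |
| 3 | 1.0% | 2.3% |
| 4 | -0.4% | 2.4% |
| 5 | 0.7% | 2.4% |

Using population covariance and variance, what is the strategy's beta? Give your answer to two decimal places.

-1.59

r̄p = 1.6000%,  r̄m = 1.7600%
Cov = Σ(rp − r̄p)(rm − r̄m) / 5 = -0.9180
Var(rm) = Σ(rm − r̄m)² / 5 = 0.5784
β = Cov / Var = -0.9180 / 0.5784 = -1.5871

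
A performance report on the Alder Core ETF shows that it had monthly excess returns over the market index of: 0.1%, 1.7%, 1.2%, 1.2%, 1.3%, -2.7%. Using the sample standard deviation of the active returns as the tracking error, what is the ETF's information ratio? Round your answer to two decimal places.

0.28

Mean return r̄ = 2.80 / 6 = 0.4667%
Σ(r − r̄)² = 13.4533; sample σ = √(13.4533/5) = 1.6403%
IR = r̄ / tracking error = 0.4667 / 1.6403 = 0.2845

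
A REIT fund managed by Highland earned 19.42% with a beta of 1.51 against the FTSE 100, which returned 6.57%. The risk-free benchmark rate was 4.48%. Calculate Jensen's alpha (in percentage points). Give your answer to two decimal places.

11.78

CAPM expected return = Rf + β(Rm − Rf) = 4.48% + 1.51 × (6.57% − 4.48%) = 4.48 + 1.51 × 2.09 = 7.6359%
Jensen's α = Rp − E[R] = 19.42% − 7.6359% = 11.7841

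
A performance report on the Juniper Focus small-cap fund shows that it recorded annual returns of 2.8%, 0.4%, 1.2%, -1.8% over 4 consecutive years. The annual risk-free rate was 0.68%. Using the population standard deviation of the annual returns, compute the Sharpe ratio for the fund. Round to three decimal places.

Mean return r̄ = 2.60 / 4 = 0.6500%
Population σ = √[Σ(r − r̄)² / 4] = √[10.9900 / 4] = √2.7475 = 1.6576%
Sharpe = (r̄ − rf) / σ = (0.6500 − 0.68) / 1.6576 = -0.0300 / 1.6576 = -0.0181

-0.018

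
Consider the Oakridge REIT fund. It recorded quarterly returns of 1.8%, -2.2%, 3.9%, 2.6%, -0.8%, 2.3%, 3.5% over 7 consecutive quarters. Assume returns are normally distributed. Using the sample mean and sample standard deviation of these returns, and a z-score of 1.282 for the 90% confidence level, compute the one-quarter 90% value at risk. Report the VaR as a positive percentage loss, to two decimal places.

r̄ = (1.8 − 2.2 + 3.9 + 2.6 − 0.8 + 2.3 + 3.5) / 7 = 1.5857%
Sample σ = √[Σ(r − r̄)² / 6] = √[30.6286 / 6] = √5.1048 = 2.2594%
VaR = −(r̄ − z·σ) = −(1.5857 − 1.282 × 2.2594) = −(-1.3109) = 1.3109%

1.31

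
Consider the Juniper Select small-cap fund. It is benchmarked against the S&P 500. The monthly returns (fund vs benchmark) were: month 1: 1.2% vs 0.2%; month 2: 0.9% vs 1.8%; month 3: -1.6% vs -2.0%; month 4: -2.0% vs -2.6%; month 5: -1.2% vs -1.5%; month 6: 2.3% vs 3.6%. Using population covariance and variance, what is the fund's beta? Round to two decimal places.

0.70

r̄p = -0.0667%,  r̄m = -0.0833%
Cov = Σ(rp − r̄p)(rm − r̄m) / 6 = 3.3844
Var(rm) = Σ(rm − r̄m)² / 6 = 4.8681
β = Cov / Var = 3.3844 / 4.8681 = 0.6952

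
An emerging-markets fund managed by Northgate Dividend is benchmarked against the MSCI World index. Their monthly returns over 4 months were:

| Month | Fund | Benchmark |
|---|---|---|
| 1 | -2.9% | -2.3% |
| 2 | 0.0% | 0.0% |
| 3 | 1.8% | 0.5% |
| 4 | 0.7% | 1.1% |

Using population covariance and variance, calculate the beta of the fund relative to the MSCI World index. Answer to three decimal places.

1.248

r̄p = -0.1000%,  r̄m = -0.1750%
Cov = Σ(rp − r̄p)(rm − r̄m) / 4 = 2.0675
Var(rm) = Σ(rm − r̄m)² / 4 = 1.6569
β = Cov / Var = 2.0675 / 1.6569 = 1.2478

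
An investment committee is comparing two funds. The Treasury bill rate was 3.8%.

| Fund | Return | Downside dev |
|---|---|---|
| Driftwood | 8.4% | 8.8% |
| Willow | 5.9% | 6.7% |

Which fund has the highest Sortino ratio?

Driftwood: Sortino ratio = (8.4% − 3.8%) / 8.8% = 0.523
Willow: Sortino ratio = (5.9% − 3.8%) / 6.7% = 0.313
Highest: Driftwood (0.523).

Driftwood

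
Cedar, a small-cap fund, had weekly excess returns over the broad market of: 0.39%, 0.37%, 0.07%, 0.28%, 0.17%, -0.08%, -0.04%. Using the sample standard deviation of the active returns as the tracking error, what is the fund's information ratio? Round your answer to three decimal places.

0.871

r̄ = (0.39 + 0.37 + 0.07 + 0.28 + 0.17 − 0.08 − 0.04) / 7 = 1.160 / 7 = 0.1657%
Sample σ = √[Σ(r − r̄)² / 6] = √[0.2170 / 6] = √0.0362 = 0.1903%
IR = r̄ / tracking error = 0.1657 / 0.1903 = 0.8707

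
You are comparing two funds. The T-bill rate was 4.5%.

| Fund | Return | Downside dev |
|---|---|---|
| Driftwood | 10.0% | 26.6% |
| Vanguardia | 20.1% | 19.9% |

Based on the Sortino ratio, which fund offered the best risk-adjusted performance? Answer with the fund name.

Vanguardia

Driftwood: Sortino ratio = (10.0% − 4.5%) / 26.6% = 0.207
Vanguardia: Sortino ratio = (20.1% − 4.5%) / 19.9% = 0.784
Highest: Vanguardia (0.784).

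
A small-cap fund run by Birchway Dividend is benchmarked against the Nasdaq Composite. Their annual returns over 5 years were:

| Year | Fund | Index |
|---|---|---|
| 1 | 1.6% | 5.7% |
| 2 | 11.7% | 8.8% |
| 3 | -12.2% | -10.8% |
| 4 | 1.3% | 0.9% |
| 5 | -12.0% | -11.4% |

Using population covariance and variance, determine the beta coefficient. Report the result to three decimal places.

r̄p = -1.9200%,  r̄m = -1.3600%
Cov = Σ(rp − r̄p)(rm − r̄m) / 5 = 73.7508
Var(rm) = Σ(rm − r̄m)² / 5 = 69.6184
β = Cov / Var = 73.7508 / 69.6184 = 1.0594

1.059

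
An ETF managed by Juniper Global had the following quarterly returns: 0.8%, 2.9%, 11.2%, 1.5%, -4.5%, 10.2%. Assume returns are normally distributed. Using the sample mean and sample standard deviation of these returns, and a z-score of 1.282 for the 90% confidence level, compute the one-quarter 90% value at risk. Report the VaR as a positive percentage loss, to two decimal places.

4.00

r̄ = (0.8 + 2.9 + 11.2 + 1.5 − 4.5 + 10.2) / 6 = 3.6833%
Sample σ = √[Σ(r − r̄)² / 5] = √[179.6283 / 5] = √35.9257 = 5.9938%
VaR = −(r̄ − z·σ) = −(3.6833 − 1.282 × 5.9938) = −(-4.0008) = 4.0008%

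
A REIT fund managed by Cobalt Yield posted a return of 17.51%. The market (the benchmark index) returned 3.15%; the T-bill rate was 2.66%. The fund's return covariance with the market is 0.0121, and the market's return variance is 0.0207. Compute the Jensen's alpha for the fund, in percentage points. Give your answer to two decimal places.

14.56

β = Cov / Var = 0.0121 / 0.0207 = 0.5845
E[R] = Rf + β(Rm − Rf) = 2.66% + 0.5845 × (3.15% − 2.66%) = 2.9464%
α = Rp − E[R] = 17.51% − 2.9464% = 14.5636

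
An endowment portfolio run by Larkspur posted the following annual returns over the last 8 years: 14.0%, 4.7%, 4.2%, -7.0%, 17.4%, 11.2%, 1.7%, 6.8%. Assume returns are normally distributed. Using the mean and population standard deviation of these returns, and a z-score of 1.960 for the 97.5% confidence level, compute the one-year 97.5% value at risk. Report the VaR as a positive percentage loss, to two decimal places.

7.42

r̄ = (14 + 4.7 + 4.2 − 7 + 17.4 + 11.2 + 1.7 + 6.8) / 8 = 53.00 / 8 = 6.6250%
Population std dev = √[410.9350 / 8] = 7.1671%
VaR = −(r̄ − z·σ) = −(6.6250 − 1.960 × 7.1671) = −(-7.4225) = 7.4225%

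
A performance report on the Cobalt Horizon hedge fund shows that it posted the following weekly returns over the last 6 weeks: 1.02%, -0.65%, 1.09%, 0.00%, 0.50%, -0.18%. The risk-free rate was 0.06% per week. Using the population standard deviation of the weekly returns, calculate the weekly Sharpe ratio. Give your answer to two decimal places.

0.37

μ = (1.02 − 0.65 + 1.09 + 0 + 0.5 − 0.18) / 6 = 1.780 / 6 = 0.2967%
Σ(r − μ)² = (1.02 − 0.2967)² + (-0.65 − 0.2967)² + … = 2.4053
population σ = √(2.4053 / 6) = √0.4009 = 0.6332%
Sharpe = (μ − rf) / σ = (0.2967 − 0.06) / 0.6332 = 0.2367 / 0.6332 = 0.3738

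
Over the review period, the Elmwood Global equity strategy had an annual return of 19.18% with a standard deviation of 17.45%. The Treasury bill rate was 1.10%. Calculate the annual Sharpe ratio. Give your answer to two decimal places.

1.04

Sharpe = (Rp − Rf) / σp = (19.18% − 1.10%) / 17.45% = 18.08% / 17.45% = 1.0361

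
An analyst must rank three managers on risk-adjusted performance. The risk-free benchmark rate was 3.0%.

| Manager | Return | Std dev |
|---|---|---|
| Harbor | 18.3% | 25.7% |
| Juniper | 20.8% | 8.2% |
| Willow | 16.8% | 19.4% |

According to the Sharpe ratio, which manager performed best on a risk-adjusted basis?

Juniper

Harbor: Sharpe ratio = (18.3% − 3.0%) / 25.7% = 0.595
Juniper: Sharpe ratio = (20.8% − 3.0%) / 8.2% = 2.171
Willow: Sharpe ratio = (16.8% − 3.0%) / 19.4% = 0.711
Highest: Juniper (2.171).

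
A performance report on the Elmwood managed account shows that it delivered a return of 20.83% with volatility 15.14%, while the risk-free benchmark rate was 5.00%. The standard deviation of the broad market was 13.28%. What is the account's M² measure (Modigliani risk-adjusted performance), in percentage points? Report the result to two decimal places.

Sharpe = (Rp − Rf) / σp = (20.83% − 5.00%) / 15.14% = 1.0456
M² = Rf + Sharpe × σm = 5.00% + 1.0456 × 13.28% = 18.8856%

18.89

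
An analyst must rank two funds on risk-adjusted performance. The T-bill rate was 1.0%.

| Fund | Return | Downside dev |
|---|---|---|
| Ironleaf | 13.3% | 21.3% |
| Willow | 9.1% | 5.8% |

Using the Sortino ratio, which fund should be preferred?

Ironleaf: Sortino ratio = (13.3% − 1.0%) / 21.3% = 0.577
Willow: Sortino ratio = (9.1% − 1.0%) / 5.8% = 1.397
Highest: Willow (1.397).

Willow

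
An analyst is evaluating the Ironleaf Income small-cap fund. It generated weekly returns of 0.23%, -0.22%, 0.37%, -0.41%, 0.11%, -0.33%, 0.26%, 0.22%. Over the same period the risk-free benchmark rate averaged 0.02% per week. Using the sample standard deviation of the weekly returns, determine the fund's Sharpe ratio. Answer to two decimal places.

0.03

Mean return μ = 0.230 / 8 = 0.0288%
Σ(r − μ)² = (0.23 − 0.0288)² + (-0.22 − 0.0288)² + (0.37 − 0.0288)² + … = 0.6367
σ = √[0.6367 / 7] = 0.3016%
Sharpe = (μ − rf) / σ = (0.0288 − 0.02) / 0.3016 = 0.0088 / 0.3016 = 0.0292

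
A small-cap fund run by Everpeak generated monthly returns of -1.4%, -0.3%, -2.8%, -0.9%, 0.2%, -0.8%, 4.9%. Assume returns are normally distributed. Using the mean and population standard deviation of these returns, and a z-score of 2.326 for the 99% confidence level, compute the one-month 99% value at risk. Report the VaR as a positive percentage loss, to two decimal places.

5.37

r̄ = (-1.4 − 0.3 − 2.8 − 0.9 + 0.2 − 0.8 + 4.9) / 7 = -0.1571%
Σ(r − r̄)² = 35.2171; population σ = √(35.2171/7) = 2.2430%
VaR = −(r̄ − z·σ) = −(-0.1571 − 2.326 × 2.2430) = −(-5.3743) = 5.3743%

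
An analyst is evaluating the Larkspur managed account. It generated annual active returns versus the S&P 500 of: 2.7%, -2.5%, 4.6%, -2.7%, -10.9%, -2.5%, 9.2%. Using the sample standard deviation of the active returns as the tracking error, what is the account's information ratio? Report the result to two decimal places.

-0.05

μ = (2.7 − 2.5 + 4.6 − 2.7 − 10.9 − 2.5 + 9.2) / 7 = -0.3000%
Sample σ = √[Σ(r − μ)² / 6] = √[251.0600 / 6] = √41.8433 = 6.4686%
IR = μ / tracking error = -0.3000 / 6.4686 = -0.0464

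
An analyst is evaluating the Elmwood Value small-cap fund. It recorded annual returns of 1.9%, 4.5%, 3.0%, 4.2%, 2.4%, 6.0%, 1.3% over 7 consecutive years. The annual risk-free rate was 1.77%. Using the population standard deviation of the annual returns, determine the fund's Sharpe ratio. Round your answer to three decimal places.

Mean return r̄ = 23.30 / 7 = 3.3286%
Σ(r − r̄)² = (1.9 − 3.3286)² + (4.5 − 3.3286)² + … = 16.3943
population σ = √(16.3943 / 7) = √2.3420 = 1.5304%
Sharpe = (r̄ − rf) / σ = (3.3286 − 1.77) / 1.5304 = 1.5586 / 1.5304 = 1.0184

1.018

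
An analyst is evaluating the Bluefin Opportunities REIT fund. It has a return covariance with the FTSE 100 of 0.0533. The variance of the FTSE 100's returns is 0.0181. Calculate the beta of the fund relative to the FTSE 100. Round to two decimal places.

β = Cov(Rp, Rm) / Var(Rm) = 0.0533 / 0.0181 = 2.9448

2.94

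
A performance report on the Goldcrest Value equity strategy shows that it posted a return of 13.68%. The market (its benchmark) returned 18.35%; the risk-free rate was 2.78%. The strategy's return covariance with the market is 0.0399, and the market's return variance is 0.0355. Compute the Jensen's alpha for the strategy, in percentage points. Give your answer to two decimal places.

-6.60

β = Cov / Var = 0.0399 / 0.0355 = 1.1239
E[R] = Rf + β(Rm − Rf) = 2.78% + 1.1239 × (18.35% − 2.78%) = 20.2791%
α = Rp − E[R] = 13.68% − 20.2791% = -6.5991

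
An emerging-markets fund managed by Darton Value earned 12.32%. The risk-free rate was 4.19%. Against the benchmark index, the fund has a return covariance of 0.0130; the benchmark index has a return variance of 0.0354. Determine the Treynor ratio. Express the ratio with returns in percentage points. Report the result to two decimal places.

β = Cov / Var = 0.0130 / 0.0354 = 0.3672
Treynor = (Rp − Rf) / β = (12.32% − 4.19%) / 0.3672 = 8.13 / 0.3672 = 22.1405

22.14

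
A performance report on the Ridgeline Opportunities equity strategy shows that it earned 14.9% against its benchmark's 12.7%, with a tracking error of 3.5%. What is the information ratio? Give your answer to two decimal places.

0.63

IR = (Rp − Rb) / TE = (14.9% − 12.7%) / 3.5% = 2.20% / 3.5% = 0.6286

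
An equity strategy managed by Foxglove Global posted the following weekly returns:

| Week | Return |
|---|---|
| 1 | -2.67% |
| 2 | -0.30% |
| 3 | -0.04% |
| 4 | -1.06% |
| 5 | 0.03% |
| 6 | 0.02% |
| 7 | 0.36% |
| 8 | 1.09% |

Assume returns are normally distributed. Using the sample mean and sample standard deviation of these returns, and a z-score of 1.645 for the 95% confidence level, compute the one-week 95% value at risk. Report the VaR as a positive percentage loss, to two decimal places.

2.17

Mean return r̄ = -2.570 / 8 = -0.3213%
Sample σ = √[Σ(r − r̄)² / 7] = √[8.8375 / 7] = √1.2625 = 1.1236%
VaR = −(r̄ − z·σ) = −(-0.3213 − 1.645 × 1.1236) = −(-2.1696) = 2.1696%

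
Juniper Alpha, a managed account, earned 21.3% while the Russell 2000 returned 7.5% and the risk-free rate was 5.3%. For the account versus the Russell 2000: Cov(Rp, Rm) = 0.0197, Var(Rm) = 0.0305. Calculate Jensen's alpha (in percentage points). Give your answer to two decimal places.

β = Cov / Var = 0.0197 / 0.0305 = 0.6459
E[R] = Rf + β(Rm − Rf) = 5.3% + 0.6459 × (7.5% − 5.3%) = 6.7210%
α = Rp − E[R] = 21.3% − 6.7210% = 14.5790

14.58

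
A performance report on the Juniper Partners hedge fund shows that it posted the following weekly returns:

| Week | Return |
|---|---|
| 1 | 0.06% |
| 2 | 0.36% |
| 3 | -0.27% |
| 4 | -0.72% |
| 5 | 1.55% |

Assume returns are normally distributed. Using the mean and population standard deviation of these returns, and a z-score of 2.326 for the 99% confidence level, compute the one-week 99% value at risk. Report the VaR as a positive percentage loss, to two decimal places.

1.59

r̄ = (0.06 + 0.36 − 0.27 − 0.72 + 1.55) / 5 = 0.1960%
Σ(r − r̄)² = (0.06 − 0.1960)² + (0.36 − 0.1960)² + (-0.27 − 0.1960)² + … = 2.9349
σ = √[2.9349 / 5] = 0.7661%
VaR = −(r̄ − z·σ) = −(0.1960 − 2.326 × 0.7661) = −(-1.5859) = 1.5859%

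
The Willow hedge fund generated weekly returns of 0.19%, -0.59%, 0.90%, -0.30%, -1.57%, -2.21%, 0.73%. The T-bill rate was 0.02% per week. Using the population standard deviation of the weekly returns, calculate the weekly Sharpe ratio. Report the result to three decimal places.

r̄ = (0.19 − 0.59 + 0.9 − 0.3 − 1.57 − 2.21 + 0.73) / 7 = -2.850 / 7 = -0.4071%
Σ(r − r̄)² = 8.0057; population σ = √(8.0057/7) = 1.0694%
Sharpe = (r̄ − rf) / σ = (-0.4071 − 0.02) / 1.0694 = -0.4271 / 1.0694 = -0.3994

-0.399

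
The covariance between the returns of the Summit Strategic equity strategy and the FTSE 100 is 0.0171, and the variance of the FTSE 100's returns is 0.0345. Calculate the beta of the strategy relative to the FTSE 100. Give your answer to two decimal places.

0.50

β = Cov(Rp, Rm) / Var(Rm) = 0.0171 / 0.0345 = 0.4957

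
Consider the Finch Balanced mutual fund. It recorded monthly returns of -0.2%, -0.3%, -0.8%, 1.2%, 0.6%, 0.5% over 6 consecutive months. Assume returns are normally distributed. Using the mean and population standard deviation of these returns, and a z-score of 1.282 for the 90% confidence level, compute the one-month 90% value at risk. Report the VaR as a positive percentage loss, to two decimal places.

Mean return r̄ = 1.00 / 6 = 0.1667%
Σ(r − r̄)² = (-0.2 − 0.1667)² + (-0.3 − 0.1667)² + (-0.8 − 0.1667)² + … = 2.6533
σ = √[2.6533 / 6] = 0.6650%
VaR = −(r̄ − z·σ) = −(0.1667 − 1.282 × 0.6650) = −(-0.6858) = 0.6858%

0.69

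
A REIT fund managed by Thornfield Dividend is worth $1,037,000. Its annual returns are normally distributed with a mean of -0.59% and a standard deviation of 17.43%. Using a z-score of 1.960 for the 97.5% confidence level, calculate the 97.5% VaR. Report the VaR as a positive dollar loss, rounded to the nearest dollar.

Return at the 97.5% tail: μ − z·σ = -0.59% − 1.960 × 17.43% = -0.59 − 34.1628 = -34.7528%
VaR = −(-34.7528%) × $1,037,000 = 34.7528% × $1,037,000 = $360,387

$360,387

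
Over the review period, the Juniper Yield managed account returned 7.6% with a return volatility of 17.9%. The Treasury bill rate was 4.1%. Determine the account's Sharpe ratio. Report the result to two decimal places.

Sharpe = (Rp − Rf) / σp = (7.6% − 4.1%) / 17.9% = 3.50% / 17.9% = 0.1955

0.20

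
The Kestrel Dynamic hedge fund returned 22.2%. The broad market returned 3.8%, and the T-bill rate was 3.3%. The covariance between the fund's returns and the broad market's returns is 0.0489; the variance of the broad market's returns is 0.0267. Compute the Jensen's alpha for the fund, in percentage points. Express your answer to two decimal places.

17.98

β = Cov / Var = 0.0489 / 0.0267 = 1.8315
E[R] = Rf + β(Rm − Rf) = 3.3% + 1.8315 × (3.8% − 3.3%) = 4.2158%
α = Rp − E[R] = 22.2% − 4.2158% = 17.9842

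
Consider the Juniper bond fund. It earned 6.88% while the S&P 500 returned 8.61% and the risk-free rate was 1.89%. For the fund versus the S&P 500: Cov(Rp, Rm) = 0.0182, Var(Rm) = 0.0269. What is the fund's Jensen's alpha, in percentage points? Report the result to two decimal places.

β = Cov / Var = 0.0182 / 0.0269 = 0.6766
E[R] = Rf + β(Rm − Rf) = 1.89% + 0.6766 × (8.61% − 1.89%) = 6.4368%
α = Rp − E[R] = 6.88% − 6.4368% = 0.4432

0.44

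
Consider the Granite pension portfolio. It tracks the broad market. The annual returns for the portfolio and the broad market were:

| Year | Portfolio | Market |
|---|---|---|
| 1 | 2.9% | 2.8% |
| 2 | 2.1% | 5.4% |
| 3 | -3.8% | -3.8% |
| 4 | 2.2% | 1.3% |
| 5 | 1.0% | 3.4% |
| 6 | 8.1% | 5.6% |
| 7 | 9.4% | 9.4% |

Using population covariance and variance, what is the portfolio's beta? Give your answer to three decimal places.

r̄p = 3.1286%,  r̄m = 3.4429%
Cov = Σ(rp − r̄p)(rm − r̄m) / 7 = 14.0688
Var(rm) = Σ(rm − r̄m)² / 7 = 14.4910
β = Cov / Var = 14.0688 / 14.4910 = 0.9709

0.971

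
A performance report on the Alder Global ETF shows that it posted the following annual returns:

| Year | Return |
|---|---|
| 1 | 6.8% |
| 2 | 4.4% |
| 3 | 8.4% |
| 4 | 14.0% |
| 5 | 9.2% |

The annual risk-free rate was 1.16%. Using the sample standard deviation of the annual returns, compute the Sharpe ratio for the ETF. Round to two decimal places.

Mean return r̄ = 42.80 / 5 = 8.5600%
Σ(r − r̄)² = (6.8 − 8.5600)² + (4.4 − 8.5600)² + … = 50.4320
sample σ = √(50.4320 / 4) = √12.6080 = 3.5508%
Sharpe = (r̄ − rf) / σ = (8.5600 − 1.16) / 3.5508 = 7.4000 / 3.5508 = 2.0840

2.08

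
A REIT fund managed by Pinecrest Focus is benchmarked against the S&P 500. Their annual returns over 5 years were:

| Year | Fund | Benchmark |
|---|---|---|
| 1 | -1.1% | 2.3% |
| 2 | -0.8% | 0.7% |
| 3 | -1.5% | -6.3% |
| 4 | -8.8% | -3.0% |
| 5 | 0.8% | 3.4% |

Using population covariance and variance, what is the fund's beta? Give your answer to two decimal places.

0.45

r̄p = -2.2800%,  r̄m = -0.5800%
Cov = Σ(rp − r̄p)(rm − r̄m) / 5 = 5.7736
Var(rm) = Σ(rm − r̄m)² / 5 = 12.8696
β = Cov / Var = 5.7736 / 12.8696 = 0.4486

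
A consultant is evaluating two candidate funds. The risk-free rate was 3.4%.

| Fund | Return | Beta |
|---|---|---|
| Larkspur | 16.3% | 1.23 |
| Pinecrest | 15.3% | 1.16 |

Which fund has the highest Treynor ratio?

Larkspur

Larkspur: Treynor = (16.3% − 3.4%) / 1.23 = 10.488
Pinecrest: Treynor = (15.3% − 3.4%) / 1.16 = 10.259
Highest: Larkspur (10.488).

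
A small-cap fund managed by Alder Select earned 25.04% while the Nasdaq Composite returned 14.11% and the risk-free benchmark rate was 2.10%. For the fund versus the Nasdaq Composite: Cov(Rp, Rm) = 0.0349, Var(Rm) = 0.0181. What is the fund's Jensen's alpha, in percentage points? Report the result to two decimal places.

β = Cov / Var = 0.0349 / 0.0181 = 1.9282
E[R] = Rf + β(Rm − Rf) = 2.10% + 1.9282 × (14.11% − 2.10%) = 25.2577%
α = Rp − E[R] = 25.04% − 25.2577% = -0.2177

-0.22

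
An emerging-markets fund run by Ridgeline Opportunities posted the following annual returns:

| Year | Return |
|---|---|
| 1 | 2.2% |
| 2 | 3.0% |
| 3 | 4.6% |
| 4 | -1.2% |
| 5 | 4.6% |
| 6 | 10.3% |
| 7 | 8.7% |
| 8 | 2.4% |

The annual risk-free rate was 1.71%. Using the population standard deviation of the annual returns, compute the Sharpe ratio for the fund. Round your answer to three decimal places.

r̄ = (2.2 + 3 + 4.6 − 1.2 + 4.6 + 10.3 + 8.7 + 2.4) / 8 = 4.3250%
Σ(r − r̄)² = (2.2 − 4.3250)² + (3 − 4.3250)² + … = 95.4950
population σ = √(95.4950 / 8) = √11.9369 = 3.4550%
Sharpe = (r̄ − rf) / σ = (4.3250 − 1.71) / 3.4550 = 2.6150 / 3.4550 = 0.7569

0.757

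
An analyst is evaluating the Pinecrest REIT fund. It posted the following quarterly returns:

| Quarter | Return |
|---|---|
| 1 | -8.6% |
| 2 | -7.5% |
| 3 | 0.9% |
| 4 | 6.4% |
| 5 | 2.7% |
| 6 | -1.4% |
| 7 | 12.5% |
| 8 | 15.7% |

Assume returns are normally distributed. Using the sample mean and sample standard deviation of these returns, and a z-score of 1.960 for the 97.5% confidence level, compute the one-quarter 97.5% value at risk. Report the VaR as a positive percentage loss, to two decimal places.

r̄ = (-8.6 − 7.5 + 0.9 + 6.4 + 2.7 − 1.4 + 12.5 + 15.7) / 8 = 2.5875%
Sample std dev = √[530.4088 / 7] = 8.7048%
VaR = −(r̄ − z·σ) = −(2.5875 − 1.960 × 8.7048) = −(-14.4739) = 14.4739%

14.47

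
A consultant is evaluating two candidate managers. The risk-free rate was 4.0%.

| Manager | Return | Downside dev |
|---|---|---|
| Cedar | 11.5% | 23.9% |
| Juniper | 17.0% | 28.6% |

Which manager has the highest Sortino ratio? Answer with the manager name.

Cedar: Sortino ratio = (11.5% − 4.0%) / 23.9% = 0.314
Juniper: Sortino ratio = (17.0% − 4.0%) / 28.6% = 0.455
Highest: Juniper (0.455).

Juniper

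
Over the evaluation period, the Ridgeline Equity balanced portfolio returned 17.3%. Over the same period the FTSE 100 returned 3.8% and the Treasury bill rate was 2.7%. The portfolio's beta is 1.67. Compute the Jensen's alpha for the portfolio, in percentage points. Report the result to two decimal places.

CAPM expected return = Rf + β(Rm − Rf) = 2.7% + 1.67 × (3.8% − 2.7%) = 2.7 + 1.67 × 1.10 = 4.5370%
Jensen's α = Rp − E[R] = 17.3% − 4.5370% = 12.7630

12.76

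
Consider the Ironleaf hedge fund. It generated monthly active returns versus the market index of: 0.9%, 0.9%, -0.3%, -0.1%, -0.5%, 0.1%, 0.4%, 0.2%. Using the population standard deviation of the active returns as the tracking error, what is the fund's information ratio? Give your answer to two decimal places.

0.41

r̄ = (0.9 + 0.9 − 0.3 − 0.1 − 0.5 + 0.1 + 0.4 + 0.2) / 8 = 1.60 / 8 = 0.2000%
Σ(r − r̄)² = (0.9 − 0.2000)² + (0.9 − 0.2000)² + (-0.3 − 0.2000)² + … = 1.8600
σ = √[1.8600 / 8] = 0.4822%
IR = r̄ / tracking error = 0.2000 / 0.4822 = 0.4148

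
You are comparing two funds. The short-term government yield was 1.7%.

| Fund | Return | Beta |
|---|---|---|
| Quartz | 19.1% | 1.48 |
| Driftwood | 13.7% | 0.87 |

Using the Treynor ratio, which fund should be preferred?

Quartz: Treynor = (19.1% − 1.7%) / 1.48 = 11.757
Driftwood: Treynor = (13.7% − 1.7%) / 0.87 = 13.793
Highest: Driftwood (13.793).

Driftwood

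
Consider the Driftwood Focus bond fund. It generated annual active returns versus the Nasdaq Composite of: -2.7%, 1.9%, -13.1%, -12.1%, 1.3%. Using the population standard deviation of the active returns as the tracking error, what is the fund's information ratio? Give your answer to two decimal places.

-0.76

r̄ = (-2.7 + 1.9 − 13.1 − 12.1 + 1.3) / 5 = -4.9400%
Σ(r − r̄)² = (-2.7 − (-4.9400))² + (1.9 − (-4.9400))² + … = 208.5920
σ = √[208.5920 / 5] = 6.4590%
IR = r̄ / tracking error = -4.9400 / 6.4590 = -0.7648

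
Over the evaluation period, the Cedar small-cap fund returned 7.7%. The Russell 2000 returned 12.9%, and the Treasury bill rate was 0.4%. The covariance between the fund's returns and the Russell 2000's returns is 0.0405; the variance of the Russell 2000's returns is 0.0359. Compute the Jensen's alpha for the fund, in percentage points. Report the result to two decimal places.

β = Cov / Var = 0.0405 / 0.0359 = 1.1281
E[R] = Rf + β(Rm − Rf) = 0.4% + 1.1281 × (12.9% − 0.4%) = 14.5013%
α = Rp − E[R] = 7.7% − 14.5013% = -6.8013

-6.80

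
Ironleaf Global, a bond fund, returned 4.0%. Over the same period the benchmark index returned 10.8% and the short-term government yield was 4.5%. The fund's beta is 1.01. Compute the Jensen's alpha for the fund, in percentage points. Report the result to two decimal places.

CAPM expected return = Rf + β(Rm − Rf) = 4.5% + 1.01 × (10.8% − 4.5%) = 4.5 + 1.01 × 6.30 = 10.8630%
Jensen's α = Rp − E[R] = 4.0% − 10.8630% = -6.8630

-6.86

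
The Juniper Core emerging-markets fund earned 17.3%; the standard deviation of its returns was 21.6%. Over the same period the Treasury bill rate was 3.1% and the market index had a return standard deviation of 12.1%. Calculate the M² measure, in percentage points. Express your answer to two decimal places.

11.05

Sharpe = (Rp − Rf) / σp = (17.3% − 3.1%) / 21.6% = 0.6574
M² = Rf + Sharpe × σm = 3.1% + 0.6574 × 12.1% = 11.0545%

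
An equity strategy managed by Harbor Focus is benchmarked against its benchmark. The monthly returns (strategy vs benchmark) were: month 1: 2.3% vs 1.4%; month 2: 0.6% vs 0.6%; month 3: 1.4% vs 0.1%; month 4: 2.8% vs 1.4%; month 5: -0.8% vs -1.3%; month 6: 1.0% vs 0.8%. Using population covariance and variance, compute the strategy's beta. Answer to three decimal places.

r̄p = 1.2167%,  r̄m = 0.5000%
Cov = Σ(rp − r̄p)(rm − r̄m) / 6 = 0.9717
Var(rm) = Σ(rm − r̄m)² / 6 = 0.8533
β = Cov / Var = 0.9717 / 0.8533 = 1.1388

1.139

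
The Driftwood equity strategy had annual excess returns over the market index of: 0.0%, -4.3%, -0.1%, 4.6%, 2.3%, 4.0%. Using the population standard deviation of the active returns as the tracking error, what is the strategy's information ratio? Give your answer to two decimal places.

μ = (0 − 4.3 − 0.1 + 4.6 + 2.3 + 4) / 6 = 6.50 / 6 = 1.0833%
Population std dev = √[53.9083 / 6] = 2.9975%
IR = μ / tracking error = 1.0833 / 2.9975 = 0.3614

0.36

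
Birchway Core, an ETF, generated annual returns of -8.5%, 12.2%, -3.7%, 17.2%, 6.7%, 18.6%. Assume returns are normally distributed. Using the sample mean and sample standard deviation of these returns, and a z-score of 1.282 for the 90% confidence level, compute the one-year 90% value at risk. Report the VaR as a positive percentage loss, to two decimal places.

7.20

Mean return r̄ = 42.50 / 6 = 7.0833%
Σ(r − r̄)² = (-8.5 − 7.0833)² + (12.2 − 7.0833)² + … = 620.4283
sample σ = √(620.4283 / 5) = √124.0857 = 11.1394%
VaR = −(r̄ − z·σ) = −(7.0833 − 1.282 × 11.1394) = −(-7.1974) = 7.1974%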